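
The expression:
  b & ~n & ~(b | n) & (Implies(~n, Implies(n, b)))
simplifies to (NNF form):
False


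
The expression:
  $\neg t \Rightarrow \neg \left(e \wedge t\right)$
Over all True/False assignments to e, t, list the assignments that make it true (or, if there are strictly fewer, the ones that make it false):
is always true.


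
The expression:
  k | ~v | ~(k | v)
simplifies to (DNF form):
k | ~v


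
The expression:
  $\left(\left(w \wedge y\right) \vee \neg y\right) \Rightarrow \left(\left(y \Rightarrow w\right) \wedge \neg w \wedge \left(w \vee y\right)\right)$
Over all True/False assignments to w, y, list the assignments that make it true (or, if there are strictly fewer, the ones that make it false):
is true only for:
  w=False, y=True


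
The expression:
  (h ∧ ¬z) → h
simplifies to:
True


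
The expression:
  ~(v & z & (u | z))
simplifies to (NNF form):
~v | ~z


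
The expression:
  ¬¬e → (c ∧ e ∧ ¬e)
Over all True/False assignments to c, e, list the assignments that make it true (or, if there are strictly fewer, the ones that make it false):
is true only for:
  c=False, e=False;
  c=True, e=False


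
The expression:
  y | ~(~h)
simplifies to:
h | y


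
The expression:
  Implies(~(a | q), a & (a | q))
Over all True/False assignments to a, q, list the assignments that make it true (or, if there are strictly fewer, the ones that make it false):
is false only for:
  a=False, q=False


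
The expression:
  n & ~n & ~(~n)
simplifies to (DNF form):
False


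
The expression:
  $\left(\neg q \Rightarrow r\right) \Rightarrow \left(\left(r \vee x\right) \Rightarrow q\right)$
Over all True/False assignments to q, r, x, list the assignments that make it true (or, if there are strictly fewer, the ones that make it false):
is false only for:
  q=False, r=True, x=False;
  q=False, r=True, x=True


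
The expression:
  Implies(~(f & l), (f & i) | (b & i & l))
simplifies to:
(f & i) | (f & l) | (b & i & l)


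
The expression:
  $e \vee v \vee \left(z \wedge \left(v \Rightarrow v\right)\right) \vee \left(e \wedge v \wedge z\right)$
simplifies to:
$e \vee v \vee z$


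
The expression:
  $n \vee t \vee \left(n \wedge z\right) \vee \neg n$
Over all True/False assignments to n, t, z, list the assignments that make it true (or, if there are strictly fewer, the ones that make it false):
is always true.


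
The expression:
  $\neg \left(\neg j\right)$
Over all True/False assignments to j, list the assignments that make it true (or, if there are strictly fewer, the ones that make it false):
is true only for:
  j=True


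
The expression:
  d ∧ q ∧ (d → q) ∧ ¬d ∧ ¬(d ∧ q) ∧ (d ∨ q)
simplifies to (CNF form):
False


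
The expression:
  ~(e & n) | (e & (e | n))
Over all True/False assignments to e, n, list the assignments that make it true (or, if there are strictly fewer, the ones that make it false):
is always true.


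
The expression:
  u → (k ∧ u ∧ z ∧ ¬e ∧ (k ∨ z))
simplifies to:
(k ∧ z ∧ ¬e) ∨ ¬u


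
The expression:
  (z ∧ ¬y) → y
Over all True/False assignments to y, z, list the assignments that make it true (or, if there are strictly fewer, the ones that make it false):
is false only for:
  y=False, z=True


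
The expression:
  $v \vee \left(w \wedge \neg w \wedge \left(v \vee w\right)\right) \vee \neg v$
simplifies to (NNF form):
$\text{True}$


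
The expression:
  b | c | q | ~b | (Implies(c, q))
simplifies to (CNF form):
True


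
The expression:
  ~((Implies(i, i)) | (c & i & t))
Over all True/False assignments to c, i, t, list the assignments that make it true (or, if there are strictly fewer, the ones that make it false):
is never true.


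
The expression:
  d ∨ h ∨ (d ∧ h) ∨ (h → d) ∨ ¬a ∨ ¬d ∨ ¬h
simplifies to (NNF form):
True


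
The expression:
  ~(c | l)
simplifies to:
~c & ~l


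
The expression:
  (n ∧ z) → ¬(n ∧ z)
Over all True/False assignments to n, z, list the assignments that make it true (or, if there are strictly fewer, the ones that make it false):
is false only for:
  n=True, z=True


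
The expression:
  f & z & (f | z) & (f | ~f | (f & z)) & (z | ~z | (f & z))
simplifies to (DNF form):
f & z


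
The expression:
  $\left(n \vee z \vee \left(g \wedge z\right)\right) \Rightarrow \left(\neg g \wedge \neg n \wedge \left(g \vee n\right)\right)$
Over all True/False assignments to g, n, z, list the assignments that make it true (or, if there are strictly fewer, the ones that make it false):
is true only for:
  g=False, n=False, z=False;
  g=True, n=False, z=False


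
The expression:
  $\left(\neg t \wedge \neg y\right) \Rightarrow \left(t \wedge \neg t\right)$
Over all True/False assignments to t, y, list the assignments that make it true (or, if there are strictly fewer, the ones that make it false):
is false only for:
  t=False, y=False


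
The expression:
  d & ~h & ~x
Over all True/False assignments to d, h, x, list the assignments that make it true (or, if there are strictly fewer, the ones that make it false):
is true only for:
  d=True, h=False, x=False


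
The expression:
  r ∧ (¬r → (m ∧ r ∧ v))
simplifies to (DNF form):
r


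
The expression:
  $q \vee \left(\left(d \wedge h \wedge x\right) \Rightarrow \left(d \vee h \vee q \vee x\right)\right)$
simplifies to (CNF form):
$\text{True}$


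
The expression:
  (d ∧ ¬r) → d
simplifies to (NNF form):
True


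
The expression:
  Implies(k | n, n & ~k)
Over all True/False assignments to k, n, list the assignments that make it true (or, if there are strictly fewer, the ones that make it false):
is true only for:
  k=False, n=False;
  k=False, n=True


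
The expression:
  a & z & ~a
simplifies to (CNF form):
False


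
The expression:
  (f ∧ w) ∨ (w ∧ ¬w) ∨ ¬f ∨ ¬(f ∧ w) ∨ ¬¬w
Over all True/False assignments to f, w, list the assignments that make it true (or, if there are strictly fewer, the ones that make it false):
is always true.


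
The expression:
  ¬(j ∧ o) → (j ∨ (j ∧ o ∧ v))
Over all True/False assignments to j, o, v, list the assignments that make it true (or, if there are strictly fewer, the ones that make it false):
is true only for:
  j=True, o=False, v=False;
  j=True, o=False, v=True;
  j=True, o=True, v=False;
  j=True, o=True, v=True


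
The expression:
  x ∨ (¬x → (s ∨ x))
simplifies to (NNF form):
s ∨ x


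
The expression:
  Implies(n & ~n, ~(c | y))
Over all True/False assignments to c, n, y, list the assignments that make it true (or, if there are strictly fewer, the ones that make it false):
is always true.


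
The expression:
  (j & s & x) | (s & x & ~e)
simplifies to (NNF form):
s & x & (j | ~e)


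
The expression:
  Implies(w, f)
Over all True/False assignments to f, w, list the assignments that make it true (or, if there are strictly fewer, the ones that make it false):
is false only for:
  f=False, w=True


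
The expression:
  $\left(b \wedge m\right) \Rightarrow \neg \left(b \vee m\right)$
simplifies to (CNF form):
$\neg b \vee \neg m$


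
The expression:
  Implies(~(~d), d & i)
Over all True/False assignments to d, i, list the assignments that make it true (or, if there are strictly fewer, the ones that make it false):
is false only for:
  d=True, i=False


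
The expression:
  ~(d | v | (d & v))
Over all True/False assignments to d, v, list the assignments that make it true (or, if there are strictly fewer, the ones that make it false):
is true only for:
  d=False, v=False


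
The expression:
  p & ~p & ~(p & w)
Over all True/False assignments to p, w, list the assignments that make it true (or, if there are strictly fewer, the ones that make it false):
is never true.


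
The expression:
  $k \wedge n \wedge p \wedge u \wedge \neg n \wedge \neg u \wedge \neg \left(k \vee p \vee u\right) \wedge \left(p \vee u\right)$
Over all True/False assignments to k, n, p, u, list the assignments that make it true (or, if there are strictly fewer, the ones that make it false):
is never true.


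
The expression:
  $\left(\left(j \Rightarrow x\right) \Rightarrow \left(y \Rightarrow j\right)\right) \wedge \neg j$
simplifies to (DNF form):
$\neg j \wedge \neg y$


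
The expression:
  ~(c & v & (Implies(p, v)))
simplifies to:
~c | ~v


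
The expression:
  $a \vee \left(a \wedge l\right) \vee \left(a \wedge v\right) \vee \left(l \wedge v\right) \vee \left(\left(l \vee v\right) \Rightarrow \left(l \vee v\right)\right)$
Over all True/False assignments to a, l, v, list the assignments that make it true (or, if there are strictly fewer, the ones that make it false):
is always true.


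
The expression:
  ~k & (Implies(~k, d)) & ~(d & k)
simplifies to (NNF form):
d & ~k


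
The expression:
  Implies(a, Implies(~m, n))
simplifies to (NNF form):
m | n | ~a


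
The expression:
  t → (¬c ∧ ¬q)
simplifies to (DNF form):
(¬c ∧ ¬q) ∨ ¬t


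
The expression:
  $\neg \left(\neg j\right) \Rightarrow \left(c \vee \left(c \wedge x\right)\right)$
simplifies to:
$c \vee \neg j$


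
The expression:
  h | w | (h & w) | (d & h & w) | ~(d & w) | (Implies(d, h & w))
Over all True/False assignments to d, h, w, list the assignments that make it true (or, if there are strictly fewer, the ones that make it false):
is always true.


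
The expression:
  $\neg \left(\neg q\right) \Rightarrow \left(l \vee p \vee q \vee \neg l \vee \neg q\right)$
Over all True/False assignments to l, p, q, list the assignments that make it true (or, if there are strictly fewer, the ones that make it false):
is always true.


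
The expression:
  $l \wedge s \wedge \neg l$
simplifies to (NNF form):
$\text{False}$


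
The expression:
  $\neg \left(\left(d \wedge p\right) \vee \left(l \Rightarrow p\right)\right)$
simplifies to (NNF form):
$l \wedge \neg p$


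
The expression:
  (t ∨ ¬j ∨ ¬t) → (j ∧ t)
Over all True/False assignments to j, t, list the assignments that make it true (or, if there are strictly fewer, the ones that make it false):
is true only for:
  j=True, t=True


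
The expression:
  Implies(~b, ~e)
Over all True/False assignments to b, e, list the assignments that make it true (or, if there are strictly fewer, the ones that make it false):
is false only for:
  b=False, e=True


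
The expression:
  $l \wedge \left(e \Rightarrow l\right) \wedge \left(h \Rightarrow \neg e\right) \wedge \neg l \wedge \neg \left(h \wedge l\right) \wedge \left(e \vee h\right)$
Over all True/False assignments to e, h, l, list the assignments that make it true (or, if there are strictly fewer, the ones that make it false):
is never true.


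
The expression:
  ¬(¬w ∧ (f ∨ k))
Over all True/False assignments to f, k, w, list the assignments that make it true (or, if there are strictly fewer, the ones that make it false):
is false only for:
  f=False, k=True, w=False;
  f=True, k=False, w=False;
  f=True, k=True, w=False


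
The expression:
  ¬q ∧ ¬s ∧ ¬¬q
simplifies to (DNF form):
False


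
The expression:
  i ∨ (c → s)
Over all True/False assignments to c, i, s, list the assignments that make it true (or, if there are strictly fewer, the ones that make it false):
is false only for:
  c=True, i=False, s=False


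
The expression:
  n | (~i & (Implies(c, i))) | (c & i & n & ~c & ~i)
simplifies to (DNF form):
n | (~c & ~i)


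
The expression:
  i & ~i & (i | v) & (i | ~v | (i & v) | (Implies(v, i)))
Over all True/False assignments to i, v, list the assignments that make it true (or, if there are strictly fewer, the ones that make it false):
is never true.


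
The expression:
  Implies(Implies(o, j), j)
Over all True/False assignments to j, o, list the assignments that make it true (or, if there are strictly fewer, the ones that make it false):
is false only for:
  j=False, o=False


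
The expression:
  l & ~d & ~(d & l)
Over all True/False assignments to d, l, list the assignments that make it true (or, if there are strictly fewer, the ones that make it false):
is true only for:
  d=False, l=True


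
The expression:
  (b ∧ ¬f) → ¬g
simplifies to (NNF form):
f ∨ ¬b ∨ ¬g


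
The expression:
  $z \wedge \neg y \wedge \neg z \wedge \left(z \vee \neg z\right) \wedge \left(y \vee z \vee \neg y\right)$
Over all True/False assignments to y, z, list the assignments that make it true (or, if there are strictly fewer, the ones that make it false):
is never true.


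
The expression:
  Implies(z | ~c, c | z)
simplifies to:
c | z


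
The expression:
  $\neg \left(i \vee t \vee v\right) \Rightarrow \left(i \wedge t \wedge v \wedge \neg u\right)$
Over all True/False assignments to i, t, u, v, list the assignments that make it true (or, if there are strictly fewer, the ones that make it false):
is false only for:
  i=False, t=False, u=False, v=False;
  i=False, t=False, u=True, v=False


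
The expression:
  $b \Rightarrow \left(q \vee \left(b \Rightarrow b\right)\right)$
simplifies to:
$\text{True}$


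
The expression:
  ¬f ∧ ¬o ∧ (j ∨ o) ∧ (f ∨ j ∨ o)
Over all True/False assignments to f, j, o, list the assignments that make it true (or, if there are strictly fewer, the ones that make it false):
is true only for:
  f=False, j=True, o=False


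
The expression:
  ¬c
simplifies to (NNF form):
¬c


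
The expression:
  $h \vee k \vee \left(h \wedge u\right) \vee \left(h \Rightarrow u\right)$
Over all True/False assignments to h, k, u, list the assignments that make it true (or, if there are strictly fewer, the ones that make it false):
is always true.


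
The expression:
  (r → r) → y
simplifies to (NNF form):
y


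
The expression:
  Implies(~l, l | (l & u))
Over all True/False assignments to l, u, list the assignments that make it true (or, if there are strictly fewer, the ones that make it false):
is true only for:
  l=True, u=False;
  l=True, u=True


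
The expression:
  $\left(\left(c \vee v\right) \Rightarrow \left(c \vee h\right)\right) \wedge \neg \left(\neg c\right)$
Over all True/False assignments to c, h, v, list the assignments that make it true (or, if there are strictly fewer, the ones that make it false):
is true only for:
  c=True, h=False, v=False;
  c=True, h=False, v=True;
  c=True, h=True, v=False;
  c=True, h=True, v=True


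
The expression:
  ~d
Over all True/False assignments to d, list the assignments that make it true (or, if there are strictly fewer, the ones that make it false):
is true only for:
  d=False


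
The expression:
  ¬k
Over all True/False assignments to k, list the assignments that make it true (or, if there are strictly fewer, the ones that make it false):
is true only for:
  k=False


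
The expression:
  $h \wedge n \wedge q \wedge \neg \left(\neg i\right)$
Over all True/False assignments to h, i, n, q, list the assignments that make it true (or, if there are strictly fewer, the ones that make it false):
is true only for:
  h=True, i=True, n=True, q=True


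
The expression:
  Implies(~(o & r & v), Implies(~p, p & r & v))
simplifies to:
p | (o & r & v)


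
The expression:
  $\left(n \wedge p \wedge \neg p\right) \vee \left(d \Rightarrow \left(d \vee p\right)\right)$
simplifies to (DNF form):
$\text{True}$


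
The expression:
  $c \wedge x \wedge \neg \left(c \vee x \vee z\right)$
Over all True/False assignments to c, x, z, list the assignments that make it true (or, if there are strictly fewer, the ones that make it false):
is never true.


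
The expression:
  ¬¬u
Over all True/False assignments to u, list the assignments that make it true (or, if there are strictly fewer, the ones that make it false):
is true only for:
  u=True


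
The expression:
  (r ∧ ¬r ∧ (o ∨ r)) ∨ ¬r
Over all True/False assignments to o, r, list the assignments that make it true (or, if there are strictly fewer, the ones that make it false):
is true only for:
  o=False, r=False;
  o=True, r=False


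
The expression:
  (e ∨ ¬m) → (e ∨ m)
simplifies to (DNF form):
e ∨ m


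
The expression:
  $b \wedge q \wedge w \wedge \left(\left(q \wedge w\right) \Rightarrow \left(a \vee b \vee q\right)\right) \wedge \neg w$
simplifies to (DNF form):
$\text{False}$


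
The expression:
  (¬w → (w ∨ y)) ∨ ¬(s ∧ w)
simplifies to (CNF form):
True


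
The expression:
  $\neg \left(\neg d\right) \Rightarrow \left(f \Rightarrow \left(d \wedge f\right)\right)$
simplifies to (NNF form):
$\text{True}$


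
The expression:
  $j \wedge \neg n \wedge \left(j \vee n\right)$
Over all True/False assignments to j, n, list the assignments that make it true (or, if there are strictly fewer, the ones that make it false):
is true only for:
  j=True, n=False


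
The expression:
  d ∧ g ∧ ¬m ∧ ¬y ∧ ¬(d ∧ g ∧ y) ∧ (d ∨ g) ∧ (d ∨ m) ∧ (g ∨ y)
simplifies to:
d ∧ g ∧ ¬m ∧ ¬y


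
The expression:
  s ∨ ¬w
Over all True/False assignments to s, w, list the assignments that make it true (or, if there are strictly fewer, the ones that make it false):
is false only for:
  s=False, w=True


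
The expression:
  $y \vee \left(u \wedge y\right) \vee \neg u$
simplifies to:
$y \vee \neg u$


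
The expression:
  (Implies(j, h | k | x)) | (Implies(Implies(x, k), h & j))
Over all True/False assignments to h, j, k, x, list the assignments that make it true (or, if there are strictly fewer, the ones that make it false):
is false only for:
  h=False, j=True, k=False, x=False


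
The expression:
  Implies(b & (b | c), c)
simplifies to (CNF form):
c | ~b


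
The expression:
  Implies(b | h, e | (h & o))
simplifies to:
e | (h & o) | (~b & ~h)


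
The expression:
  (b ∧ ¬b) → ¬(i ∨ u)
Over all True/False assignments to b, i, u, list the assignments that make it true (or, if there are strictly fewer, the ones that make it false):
is always true.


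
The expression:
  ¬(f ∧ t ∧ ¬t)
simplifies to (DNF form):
True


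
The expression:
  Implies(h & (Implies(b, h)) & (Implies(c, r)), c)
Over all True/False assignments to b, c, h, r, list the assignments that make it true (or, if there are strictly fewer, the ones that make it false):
is false only for:
  b=False, c=False, h=True, r=False;
  b=False, c=False, h=True, r=True;
  b=True, c=False, h=True, r=False;
  b=True, c=False, h=True, r=True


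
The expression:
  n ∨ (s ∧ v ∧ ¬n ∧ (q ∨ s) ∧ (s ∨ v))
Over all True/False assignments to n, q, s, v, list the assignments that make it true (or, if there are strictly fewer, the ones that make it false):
is false only for:
  n=False, q=False, s=False, v=False;
  n=False, q=False, s=False, v=True;
  n=False, q=False, s=True, v=False;
  n=False, q=True, s=False, v=False;
  n=False, q=True, s=False, v=True;
  n=False, q=True, s=True, v=False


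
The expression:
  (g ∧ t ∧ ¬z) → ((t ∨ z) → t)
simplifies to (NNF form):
True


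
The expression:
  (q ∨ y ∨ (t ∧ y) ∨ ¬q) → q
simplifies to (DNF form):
q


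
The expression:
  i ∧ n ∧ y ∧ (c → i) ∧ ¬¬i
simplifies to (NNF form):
i ∧ n ∧ y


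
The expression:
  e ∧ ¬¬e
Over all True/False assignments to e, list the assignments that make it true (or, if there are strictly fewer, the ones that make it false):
is true only for:
  e=True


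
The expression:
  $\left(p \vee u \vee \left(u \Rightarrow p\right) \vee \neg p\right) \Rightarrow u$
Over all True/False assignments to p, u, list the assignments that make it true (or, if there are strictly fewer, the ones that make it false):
is true only for:
  p=False, u=True;
  p=True, u=True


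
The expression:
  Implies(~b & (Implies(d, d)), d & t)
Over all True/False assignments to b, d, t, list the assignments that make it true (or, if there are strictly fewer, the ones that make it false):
is false only for:
  b=False, d=False, t=False;
  b=False, d=False, t=True;
  b=False, d=True, t=False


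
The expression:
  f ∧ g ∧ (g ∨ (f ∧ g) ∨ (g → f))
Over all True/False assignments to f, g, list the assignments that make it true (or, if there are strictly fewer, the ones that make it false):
is true only for:
  f=True, g=True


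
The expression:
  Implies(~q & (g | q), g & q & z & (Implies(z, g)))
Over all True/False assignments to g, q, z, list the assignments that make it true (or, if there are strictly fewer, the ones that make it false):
is false only for:
  g=True, q=False, z=False;
  g=True, q=False, z=True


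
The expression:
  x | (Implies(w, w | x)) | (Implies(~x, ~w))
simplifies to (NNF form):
True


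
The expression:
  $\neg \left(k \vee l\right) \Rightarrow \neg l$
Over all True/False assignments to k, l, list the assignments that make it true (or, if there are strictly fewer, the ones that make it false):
is always true.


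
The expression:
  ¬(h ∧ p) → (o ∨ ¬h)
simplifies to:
o ∨ p ∨ ¬h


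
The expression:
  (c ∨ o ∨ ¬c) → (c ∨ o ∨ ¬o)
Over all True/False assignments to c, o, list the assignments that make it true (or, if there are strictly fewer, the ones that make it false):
is always true.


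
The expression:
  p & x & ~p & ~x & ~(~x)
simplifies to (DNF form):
False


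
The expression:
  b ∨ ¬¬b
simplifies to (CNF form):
b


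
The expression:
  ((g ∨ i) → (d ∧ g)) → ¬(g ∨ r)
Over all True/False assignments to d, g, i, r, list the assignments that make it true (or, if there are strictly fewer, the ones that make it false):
is false only for:
  d=False, g=False, i=False, r=True;
  d=True, g=False, i=False, r=True;
  d=True, g=True, i=False, r=False;
  d=True, g=True, i=False, r=True;
  d=True, g=True, i=True, r=False;
  d=True, g=True, i=True, r=True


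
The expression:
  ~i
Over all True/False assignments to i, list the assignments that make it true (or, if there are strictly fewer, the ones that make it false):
is true only for:
  i=False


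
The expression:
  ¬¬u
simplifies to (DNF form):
u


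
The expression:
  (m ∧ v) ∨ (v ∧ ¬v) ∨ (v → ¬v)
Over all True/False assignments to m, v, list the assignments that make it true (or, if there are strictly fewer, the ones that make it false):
is false only for:
  m=False, v=True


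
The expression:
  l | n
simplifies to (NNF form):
l | n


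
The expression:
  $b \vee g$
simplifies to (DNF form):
$b \vee g$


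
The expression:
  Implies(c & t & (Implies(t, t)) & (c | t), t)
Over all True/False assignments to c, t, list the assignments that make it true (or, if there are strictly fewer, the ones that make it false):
is always true.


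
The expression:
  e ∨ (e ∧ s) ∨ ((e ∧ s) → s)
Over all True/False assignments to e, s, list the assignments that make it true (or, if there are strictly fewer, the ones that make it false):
is always true.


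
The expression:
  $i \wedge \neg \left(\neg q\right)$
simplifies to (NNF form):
$i \wedge q$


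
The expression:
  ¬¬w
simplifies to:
w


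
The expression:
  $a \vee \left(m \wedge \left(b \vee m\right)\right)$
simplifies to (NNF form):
$a \vee m$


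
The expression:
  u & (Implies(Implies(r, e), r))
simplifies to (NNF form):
r & u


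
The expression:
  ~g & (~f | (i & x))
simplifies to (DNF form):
(~f & ~g) | (i & x & ~g)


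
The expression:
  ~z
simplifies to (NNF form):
~z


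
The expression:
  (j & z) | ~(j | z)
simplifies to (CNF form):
(j | ~z) & (z | ~j)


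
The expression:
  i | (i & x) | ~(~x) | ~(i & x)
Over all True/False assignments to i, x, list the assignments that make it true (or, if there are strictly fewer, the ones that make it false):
is always true.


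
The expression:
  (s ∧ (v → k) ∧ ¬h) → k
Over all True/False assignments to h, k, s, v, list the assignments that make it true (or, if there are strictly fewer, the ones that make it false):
is false only for:
  h=False, k=False, s=True, v=False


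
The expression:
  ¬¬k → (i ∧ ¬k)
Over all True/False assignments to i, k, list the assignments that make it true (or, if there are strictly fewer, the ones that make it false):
is true only for:
  i=False, k=False;
  i=True, k=False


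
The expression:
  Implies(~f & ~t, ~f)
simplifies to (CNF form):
True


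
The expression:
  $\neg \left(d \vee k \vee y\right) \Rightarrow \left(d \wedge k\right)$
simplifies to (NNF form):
$d \vee k \vee y$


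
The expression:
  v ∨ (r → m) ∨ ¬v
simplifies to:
True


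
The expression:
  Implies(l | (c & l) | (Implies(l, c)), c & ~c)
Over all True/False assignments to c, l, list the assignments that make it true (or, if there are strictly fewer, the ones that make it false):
is never true.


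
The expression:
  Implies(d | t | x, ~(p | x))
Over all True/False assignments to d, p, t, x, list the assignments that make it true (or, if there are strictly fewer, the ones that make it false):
is true only for:
  d=False, p=False, t=False, x=False;
  d=False, p=False, t=True, x=False;
  d=False, p=True, t=False, x=False;
  d=True, p=False, t=False, x=False;
  d=True, p=False, t=True, x=False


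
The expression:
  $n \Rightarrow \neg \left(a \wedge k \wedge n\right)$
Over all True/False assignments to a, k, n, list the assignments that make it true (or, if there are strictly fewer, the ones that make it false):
is false only for:
  a=True, k=True, n=True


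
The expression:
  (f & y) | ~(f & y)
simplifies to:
True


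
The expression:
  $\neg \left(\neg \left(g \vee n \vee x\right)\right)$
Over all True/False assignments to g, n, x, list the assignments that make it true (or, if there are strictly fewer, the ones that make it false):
is false only for:
  g=False, n=False, x=False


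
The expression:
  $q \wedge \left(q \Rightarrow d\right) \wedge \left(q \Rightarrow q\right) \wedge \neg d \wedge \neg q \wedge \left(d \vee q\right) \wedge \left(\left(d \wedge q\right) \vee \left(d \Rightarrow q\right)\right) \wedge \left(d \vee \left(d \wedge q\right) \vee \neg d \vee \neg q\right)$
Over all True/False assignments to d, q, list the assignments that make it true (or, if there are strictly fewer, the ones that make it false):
is never true.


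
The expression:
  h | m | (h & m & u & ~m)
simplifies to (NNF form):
h | m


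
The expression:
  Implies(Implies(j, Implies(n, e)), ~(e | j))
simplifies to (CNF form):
~e & (n | ~j)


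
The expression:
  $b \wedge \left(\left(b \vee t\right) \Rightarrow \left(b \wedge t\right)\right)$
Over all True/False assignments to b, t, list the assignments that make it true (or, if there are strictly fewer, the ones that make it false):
is true only for:
  b=True, t=True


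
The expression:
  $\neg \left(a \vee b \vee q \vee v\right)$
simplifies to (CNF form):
$\neg a \wedge \neg b \wedge \neg q \wedge \neg v$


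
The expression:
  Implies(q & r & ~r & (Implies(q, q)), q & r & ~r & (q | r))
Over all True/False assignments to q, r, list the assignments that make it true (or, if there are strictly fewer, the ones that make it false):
is always true.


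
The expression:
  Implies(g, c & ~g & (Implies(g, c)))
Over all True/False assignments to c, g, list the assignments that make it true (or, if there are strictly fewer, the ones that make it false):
is true only for:
  c=False, g=False;
  c=True, g=False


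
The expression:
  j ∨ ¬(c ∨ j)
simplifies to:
j ∨ ¬c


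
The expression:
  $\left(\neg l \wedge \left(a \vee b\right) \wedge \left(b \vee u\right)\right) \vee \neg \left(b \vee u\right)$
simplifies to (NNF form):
$\left(a \wedge \neg l\right) \vee \left(b \wedge \neg l\right) \vee \left(\neg b \wedge \neg u\right)$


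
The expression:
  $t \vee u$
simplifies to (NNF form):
$t \vee u$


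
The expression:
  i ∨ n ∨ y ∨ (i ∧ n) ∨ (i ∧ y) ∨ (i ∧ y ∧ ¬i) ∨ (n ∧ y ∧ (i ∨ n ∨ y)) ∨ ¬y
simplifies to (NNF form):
True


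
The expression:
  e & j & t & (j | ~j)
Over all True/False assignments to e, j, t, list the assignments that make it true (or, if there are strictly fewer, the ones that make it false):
is true only for:
  e=True, j=True, t=True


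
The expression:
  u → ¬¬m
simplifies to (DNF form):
m ∨ ¬u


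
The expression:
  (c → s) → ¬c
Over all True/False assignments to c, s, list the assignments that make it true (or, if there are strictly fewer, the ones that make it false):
is false only for:
  c=True, s=True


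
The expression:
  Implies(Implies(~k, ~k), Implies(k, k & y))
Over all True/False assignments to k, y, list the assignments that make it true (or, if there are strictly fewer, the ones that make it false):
is false only for:
  k=True, y=False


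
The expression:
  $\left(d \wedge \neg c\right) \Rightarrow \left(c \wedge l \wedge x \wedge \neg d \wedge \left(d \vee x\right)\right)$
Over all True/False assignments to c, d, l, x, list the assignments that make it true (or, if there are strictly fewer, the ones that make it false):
is false only for:
  c=False, d=True, l=False, x=False;
  c=False, d=True, l=False, x=True;
  c=False, d=True, l=True, x=False;
  c=False, d=True, l=True, x=True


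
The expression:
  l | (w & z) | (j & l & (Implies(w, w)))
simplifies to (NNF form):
l | (w & z)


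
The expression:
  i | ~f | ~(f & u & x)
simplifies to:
i | ~f | ~u | ~x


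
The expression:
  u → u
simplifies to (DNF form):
True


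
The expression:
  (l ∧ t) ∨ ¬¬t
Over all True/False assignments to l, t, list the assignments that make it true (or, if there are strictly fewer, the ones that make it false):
is true only for:
  l=False, t=True;
  l=True, t=True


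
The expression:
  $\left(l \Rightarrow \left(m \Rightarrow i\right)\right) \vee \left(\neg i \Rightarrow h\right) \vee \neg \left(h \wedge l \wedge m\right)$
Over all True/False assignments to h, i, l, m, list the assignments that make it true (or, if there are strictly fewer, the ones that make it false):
is always true.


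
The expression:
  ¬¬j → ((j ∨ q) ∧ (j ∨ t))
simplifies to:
True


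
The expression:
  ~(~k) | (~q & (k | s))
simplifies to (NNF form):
k | (s & ~q)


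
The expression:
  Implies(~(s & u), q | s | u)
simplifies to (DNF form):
q | s | u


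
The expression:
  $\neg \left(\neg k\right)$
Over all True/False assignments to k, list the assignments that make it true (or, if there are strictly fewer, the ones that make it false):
is true only for:
  k=True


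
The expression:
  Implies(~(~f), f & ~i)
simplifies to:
~f | ~i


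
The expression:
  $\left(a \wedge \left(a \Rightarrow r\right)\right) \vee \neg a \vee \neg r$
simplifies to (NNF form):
$\text{True}$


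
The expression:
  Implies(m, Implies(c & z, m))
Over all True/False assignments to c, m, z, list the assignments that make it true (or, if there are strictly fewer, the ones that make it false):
is always true.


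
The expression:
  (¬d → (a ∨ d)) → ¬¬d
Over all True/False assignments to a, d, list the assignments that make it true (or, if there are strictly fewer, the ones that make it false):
is false only for:
  a=True, d=False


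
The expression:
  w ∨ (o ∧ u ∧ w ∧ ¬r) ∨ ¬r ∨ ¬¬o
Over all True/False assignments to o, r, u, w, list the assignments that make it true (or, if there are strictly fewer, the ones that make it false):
is false only for:
  o=False, r=True, u=False, w=False;
  o=False, r=True, u=True, w=False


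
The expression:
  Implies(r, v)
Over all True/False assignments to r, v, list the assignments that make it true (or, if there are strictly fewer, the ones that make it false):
is false only for:
  r=True, v=False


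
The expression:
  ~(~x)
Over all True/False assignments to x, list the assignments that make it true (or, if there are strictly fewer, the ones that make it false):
is true only for:
  x=True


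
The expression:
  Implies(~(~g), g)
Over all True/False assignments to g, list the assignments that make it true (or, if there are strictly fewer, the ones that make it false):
is always true.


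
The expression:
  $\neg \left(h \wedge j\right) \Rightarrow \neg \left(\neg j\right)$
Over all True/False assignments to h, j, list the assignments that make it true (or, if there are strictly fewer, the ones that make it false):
is true only for:
  h=False, j=True;
  h=True, j=True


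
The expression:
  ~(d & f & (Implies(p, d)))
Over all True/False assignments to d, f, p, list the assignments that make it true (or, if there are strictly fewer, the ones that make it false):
is false only for:
  d=True, f=True, p=False;
  d=True, f=True, p=True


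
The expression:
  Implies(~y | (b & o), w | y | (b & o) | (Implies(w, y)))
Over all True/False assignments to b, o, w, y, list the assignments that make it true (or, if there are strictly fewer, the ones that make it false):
is always true.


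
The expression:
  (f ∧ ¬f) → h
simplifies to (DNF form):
True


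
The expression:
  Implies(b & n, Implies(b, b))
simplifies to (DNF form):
True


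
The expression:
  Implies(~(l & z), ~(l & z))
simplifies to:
True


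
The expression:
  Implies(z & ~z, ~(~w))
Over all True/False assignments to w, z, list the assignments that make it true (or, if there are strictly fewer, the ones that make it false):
is always true.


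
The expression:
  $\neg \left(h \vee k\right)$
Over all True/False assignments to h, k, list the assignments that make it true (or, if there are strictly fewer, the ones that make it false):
is true only for:
  h=False, k=False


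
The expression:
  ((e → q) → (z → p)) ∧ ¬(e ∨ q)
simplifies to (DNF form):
(p ∧ ¬e ∧ ¬q) ∨ (¬e ∧ ¬q ∧ ¬z)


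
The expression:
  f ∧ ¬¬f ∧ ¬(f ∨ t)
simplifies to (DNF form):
False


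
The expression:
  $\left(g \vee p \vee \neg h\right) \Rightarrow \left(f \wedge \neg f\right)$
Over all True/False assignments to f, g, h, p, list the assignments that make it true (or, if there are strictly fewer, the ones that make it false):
is true only for:
  f=False, g=False, h=True, p=False;
  f=True, g=False, h=True, p=False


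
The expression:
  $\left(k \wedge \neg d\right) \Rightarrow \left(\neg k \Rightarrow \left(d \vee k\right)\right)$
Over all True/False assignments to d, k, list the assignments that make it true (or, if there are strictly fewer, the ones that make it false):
is always true.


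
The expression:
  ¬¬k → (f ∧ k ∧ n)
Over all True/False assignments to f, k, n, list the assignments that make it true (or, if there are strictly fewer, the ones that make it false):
is false only for:
  f=False, k=True, n=False;
  f=False, k=True, n=True;
  f=True, k=True, n=False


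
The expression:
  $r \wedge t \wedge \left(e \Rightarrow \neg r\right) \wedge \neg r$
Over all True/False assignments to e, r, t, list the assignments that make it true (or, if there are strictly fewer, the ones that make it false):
is never true.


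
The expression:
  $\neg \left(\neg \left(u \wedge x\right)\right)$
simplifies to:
$u \wedge x$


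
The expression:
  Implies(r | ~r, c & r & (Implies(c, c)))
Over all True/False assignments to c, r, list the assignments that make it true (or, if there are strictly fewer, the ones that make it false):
is true only for:
  c=True, r=True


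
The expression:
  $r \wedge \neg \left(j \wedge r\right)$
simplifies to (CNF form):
$r \wedge \neg j$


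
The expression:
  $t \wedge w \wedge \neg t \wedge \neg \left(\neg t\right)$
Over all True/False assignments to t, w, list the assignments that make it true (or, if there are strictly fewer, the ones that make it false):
is never true.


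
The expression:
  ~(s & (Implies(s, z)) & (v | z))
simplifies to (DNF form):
~s | ~z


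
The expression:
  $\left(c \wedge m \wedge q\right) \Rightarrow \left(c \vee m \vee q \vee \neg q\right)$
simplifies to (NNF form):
$\text{True}$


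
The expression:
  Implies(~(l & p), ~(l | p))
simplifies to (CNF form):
(l | ~p) & (p | ~l)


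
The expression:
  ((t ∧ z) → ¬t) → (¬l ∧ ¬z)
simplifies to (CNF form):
(t ∨ ¬z) ∧ (z ∨ ¬l)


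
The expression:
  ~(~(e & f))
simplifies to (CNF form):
e & f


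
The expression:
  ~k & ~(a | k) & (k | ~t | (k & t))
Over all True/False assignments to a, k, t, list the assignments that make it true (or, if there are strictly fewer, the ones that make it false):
is true only for:
  a=False, k=False, t=False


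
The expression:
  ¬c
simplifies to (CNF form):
¬c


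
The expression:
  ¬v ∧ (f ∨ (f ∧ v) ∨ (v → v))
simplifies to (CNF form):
¬v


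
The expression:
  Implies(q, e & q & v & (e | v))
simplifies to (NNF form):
~q | (e & v)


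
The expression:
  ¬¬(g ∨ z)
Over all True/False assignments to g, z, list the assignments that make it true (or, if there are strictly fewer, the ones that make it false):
is false only for:
  g=False, z=False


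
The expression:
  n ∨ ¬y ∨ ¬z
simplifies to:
n ∨ ¬y ∨ ¬z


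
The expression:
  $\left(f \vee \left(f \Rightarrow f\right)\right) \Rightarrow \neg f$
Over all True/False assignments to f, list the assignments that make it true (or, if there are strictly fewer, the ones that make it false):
is true only for:
  f=False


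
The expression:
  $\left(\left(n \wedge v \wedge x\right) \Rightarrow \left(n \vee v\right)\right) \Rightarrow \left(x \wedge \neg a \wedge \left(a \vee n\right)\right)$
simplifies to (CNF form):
$n \wedge x \wedge \neg a$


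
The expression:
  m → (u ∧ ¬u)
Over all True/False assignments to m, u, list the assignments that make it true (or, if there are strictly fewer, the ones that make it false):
is true only for:
  m=False, u=False;
  m=False, u=True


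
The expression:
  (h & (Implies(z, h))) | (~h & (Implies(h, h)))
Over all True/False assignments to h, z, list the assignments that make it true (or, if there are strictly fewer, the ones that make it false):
is always true.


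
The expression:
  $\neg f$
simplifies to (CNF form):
$\neg f$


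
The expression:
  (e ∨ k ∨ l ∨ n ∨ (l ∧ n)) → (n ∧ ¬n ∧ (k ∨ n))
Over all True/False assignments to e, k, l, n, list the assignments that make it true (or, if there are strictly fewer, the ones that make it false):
is true only for:
  e=False, k=False, l=False, n=False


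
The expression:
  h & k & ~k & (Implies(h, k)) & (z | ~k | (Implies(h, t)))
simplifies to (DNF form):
False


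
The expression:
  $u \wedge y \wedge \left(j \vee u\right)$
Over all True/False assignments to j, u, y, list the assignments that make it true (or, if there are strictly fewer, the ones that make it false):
is true only for:
  j=False, u=True, y=True;
  j=True, u=True, y=True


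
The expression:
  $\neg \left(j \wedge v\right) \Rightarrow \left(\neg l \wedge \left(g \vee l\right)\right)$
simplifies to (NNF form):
$\left(g \wedge \neg l\right) \vee \left(j \wedge v\right)$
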